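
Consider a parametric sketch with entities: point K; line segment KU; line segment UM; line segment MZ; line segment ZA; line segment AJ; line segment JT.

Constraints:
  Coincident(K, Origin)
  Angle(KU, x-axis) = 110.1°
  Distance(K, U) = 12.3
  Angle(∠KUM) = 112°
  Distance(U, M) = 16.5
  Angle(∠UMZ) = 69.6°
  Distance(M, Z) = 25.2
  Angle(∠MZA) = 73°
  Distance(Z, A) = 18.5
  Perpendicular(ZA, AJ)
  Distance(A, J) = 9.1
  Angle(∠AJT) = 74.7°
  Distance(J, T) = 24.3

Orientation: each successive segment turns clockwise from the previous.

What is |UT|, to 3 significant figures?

27.8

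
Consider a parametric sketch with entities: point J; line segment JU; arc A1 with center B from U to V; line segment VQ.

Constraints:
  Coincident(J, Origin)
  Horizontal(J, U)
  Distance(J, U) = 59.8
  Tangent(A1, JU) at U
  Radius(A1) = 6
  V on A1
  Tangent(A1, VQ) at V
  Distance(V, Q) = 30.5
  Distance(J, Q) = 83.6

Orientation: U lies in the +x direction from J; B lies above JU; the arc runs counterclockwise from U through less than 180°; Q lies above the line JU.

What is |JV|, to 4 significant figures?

65.41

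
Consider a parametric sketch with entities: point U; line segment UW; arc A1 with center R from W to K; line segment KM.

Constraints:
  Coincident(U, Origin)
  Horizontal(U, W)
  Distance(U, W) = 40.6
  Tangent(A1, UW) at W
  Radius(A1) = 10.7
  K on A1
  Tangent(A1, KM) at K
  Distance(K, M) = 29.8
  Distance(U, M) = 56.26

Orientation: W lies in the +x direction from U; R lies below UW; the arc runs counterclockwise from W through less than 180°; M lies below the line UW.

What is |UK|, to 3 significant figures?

33.0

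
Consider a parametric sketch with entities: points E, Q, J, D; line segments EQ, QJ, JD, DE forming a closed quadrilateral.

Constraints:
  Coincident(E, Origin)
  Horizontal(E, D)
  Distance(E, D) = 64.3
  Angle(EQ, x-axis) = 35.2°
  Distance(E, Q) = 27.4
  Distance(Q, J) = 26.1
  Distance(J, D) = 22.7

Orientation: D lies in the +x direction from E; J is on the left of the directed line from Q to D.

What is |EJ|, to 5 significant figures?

51.147

E is at the origin; ED is horizontal with |ED| = 64.3 and D in +x, so D = (64.3, 0). EQ runs at 35.2° with |EQ| = 27.4, so Q = (22.390, 15.794). J is determined by |QJ| = 26.1 and |JD| = 22.7 together: it lies at the intersection of circle(Q, 26.1) and circle(D, 22.7). With |QD| = 44.788, the foot of the radical line on QD is 24.246 from Q and the perpendicular offset is √(26.1² − 24.246²) = 9.6611. Taking the left-of-QD solution: J = (48.485, 16.284).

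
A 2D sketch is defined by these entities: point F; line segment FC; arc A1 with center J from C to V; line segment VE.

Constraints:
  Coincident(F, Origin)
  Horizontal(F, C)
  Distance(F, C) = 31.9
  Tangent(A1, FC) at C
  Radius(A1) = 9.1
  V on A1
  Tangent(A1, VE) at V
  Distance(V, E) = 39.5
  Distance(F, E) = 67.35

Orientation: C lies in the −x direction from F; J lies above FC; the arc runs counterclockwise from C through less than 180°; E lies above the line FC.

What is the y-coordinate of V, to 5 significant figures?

14.809

F is at the origin; FC is horizontal with |FC| = 31.9 and C on the −x side, so C = (-31.900, 0.0000). Since A1 is tangent to FC there, JC ⟂ FC, so J = C + (0, 9.1) = (-31.900, 9.1000). Since JV ⟂ VE (tangency), |JE| = √(9.1² + 39.5²) = 40.535 regardless of where V sits on A1. So E lies on both circle(F, 67.35) and circle(J, 40.535); the above-FC intersection is E = (-49.593, 45.570). V is the foot of the tangent from E: V = (-24.813, 14.809).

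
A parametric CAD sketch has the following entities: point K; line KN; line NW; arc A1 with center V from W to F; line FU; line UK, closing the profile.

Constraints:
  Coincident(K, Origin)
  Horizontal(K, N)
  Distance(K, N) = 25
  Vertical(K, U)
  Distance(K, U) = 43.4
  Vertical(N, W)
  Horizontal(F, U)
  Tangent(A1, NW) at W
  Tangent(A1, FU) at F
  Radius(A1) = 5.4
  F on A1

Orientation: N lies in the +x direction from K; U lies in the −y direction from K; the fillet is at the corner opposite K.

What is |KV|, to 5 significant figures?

42.757

K is at the origin; KN is horizontal with |KN| = 25.0 and N on the +x side, so N = (25.000, 0.0000). KU is vertical with |KU| = 43.4 and U on the −y side, so U = (0.0000, -43.400). The virtual corner opposite K is at (25.000, -43.400). Since A1 is tangent to NW there, VW ⟂ NW and since A1 is tangent to FU there, VF ⟂ FU, with radius 5.4, so the center V sits 5.4 in from both sides at V = (19.600, -38.000). Then |KV| = |V − K| = 42.757.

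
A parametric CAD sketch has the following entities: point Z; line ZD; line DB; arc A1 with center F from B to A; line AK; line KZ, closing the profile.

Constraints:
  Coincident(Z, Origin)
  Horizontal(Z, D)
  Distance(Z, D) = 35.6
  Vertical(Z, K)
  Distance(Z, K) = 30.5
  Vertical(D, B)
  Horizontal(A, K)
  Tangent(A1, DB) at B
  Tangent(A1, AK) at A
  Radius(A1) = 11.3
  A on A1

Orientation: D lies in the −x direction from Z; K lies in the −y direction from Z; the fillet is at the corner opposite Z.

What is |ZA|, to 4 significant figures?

39.00

Z is at the origin; ZD is horizontal with |ZD| = 35.6 and D on the −x side, so D = (-35.60, 0.000). ZK is vertical with |ZK| = 30.5 and K on the −y side, so K = (0.000, -30.50). The virtual corner opposite Z is at (-35.60, -30.50). The tangent condition forces FB to be normal to DB and tangency of A1 to AK means the radius FA is perpendicular to AK, with radius 11.3, so the center F sits 11.3 in from both sides at F = (-24.30, -19.20). That places the tangent points at B = (-35.60, -19.20) on DB and A = (-24.30, -30.50) on AK. Then |ZA| = |A − Z| = 39.00.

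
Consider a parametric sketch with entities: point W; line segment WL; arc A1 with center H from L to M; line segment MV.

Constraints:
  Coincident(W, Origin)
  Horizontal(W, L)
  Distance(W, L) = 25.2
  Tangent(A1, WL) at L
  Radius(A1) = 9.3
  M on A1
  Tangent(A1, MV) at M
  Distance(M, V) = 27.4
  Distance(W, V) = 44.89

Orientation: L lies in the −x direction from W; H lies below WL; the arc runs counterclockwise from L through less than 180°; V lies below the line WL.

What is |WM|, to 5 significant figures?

36.158

W is at the origin; WL is horizontal with |WL| = 25.2 and L on the −x side, so L = (-25.200, 0.0000). Since A1 is tangent to WL there, HL ⟂ WL, so H = L + (0, -9.3) = (-25.200, -9.3000). Since HM ⟂ MV (tangency), |HV| = √(9.3² + 27.4²) = 28.935 regardless of where M sits on A1. So V lies on both circle(W, 44.89) and circle(H, 28.935); the below-WL intersection is V = (-23.592, -38.191). M is the foot of the tangent from V: M = (-33.827, -12.774).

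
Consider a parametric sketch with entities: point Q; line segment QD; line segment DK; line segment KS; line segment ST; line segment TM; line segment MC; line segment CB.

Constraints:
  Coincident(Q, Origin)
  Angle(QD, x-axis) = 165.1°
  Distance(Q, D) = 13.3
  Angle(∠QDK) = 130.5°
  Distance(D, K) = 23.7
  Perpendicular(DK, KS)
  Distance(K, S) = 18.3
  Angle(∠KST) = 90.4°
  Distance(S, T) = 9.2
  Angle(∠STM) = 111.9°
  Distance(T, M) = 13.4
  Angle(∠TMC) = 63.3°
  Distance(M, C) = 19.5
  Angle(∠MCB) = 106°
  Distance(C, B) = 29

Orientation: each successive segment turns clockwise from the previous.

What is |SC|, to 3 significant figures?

12.0

∠STM = 111.9° gives TM at -132° from the x-axis; with |TM| = 13.4, M = (-11.5, 14.5). ∠TMC = 63.3° gives MC at 111° from the x-axis; with |MC| = 19.5, C = (-18.6, 32.7). Then |SC| = |C − S| = 12.0.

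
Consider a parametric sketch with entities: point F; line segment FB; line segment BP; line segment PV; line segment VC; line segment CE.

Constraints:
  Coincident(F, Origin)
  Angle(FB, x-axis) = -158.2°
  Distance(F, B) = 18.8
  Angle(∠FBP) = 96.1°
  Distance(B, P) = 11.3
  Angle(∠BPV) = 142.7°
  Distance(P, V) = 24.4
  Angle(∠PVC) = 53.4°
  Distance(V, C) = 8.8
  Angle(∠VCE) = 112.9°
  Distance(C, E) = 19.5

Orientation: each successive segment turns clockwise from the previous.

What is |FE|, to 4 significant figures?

20.49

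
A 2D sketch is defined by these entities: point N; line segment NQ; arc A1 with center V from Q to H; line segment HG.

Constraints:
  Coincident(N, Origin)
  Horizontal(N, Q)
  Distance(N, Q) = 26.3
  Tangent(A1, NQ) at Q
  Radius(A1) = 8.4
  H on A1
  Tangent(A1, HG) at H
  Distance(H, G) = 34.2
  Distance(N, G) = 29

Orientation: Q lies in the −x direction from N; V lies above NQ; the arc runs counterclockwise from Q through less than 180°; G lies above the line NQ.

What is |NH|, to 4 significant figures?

20.14

N is at the origin; NQ is horizontal with |NQ| = 26.3 and Q on the −x side, so Q = (-26.30, 0.000). A1 meets NQ tangentially, so VQ is at right angles to NQ, so V = Q + (0, 8.4) = (-26.30, 8.400). Since VH ⟂ HG (tangency), |VG| = √(8.4² + 34.2²) = 35.22 regardless of where H sits on A1. So G lies on both circle(N, 29.0) and circle(V, 35.22); the above-NQ intersection is G = (2.330, 28.91). H is the foot of the tangent from G: H = (-19.92, 2.935).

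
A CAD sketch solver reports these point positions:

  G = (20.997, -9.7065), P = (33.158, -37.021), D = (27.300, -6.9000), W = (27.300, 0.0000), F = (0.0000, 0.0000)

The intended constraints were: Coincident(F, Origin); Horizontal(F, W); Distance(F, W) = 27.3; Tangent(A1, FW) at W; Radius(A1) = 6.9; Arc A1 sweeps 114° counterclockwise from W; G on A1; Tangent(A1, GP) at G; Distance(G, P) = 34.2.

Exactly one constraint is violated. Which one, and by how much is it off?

Distance(G, P) = 34.2 — off by 4.30.

F = (0.00, 0.00) ✓; F.y = 0.00, W.y = 0.00 ✓; |FW| = 27.30 ✓; ∠(DW, WF) = 90.00° ✓; |DW| = 6.900 ✓; bearing(D→G) − bearing(D→W) = 114.0° ✓; |DG| = 6.900 ✓; ∠(DG, GP) = 90.00° ✓; |GP| = 29.90 ✗.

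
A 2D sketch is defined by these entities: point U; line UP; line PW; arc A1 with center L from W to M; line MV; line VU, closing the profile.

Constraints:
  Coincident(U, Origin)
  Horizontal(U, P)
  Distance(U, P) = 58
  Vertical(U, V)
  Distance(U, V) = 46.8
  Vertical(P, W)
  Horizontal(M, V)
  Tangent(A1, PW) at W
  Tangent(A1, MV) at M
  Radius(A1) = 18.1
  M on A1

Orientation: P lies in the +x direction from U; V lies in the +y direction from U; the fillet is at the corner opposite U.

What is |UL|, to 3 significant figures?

49.1

U is at the origin; UP is horizontal with |UP| = 58.0 and P on the +x side, so P = (58.0, 0.00). U and V share the same x with |UV| = 46.8 and V on the +y side, so V = (0.00, 46.8). The virtual corner opposite U is at (58.0, 46.8). Tangency of A1 to PW means the radius LW is perpendicular to PW and tangency of A1 to MV means the radius LM is perpendicular to MV, with radius 18.1, so the center L sits 18.1 in from both sides at L = (39.9, 28.7). Then |UL| = |L − U| = 49.1.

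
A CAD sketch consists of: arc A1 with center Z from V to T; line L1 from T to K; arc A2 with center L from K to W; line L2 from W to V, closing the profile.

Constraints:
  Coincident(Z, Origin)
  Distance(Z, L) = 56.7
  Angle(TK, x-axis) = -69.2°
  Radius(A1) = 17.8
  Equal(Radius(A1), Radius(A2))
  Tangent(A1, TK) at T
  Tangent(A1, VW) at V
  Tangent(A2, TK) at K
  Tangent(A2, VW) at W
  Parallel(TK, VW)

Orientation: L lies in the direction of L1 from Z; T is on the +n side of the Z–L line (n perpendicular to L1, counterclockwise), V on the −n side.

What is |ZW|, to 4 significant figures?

59.43

The slot axis is L1's direction at -69.2°, so u = (cos -69.2°, sin -69.2°) = (0.3551, -0.9348) and n = (−sin -69.2°, cos -69.2°) = (0.9348, 0.3551). Z is at the origin and L lies 56.7 along u from Z, so L = 56.7·u = (20.13, -53.00). Tangency of A1 to both parallel lines with radius 17.8 puts T and V at Z ± 17.8·n: T = (16.64, 6.321), V = (-16.64, -6.321). Equal radii place K and W the same way about L: K = L + 17.8·n = (36.77, -46.68), W = L − 17.8·n = (3.495, -59.33). Then |ZW| = |W − Z| = 59.43.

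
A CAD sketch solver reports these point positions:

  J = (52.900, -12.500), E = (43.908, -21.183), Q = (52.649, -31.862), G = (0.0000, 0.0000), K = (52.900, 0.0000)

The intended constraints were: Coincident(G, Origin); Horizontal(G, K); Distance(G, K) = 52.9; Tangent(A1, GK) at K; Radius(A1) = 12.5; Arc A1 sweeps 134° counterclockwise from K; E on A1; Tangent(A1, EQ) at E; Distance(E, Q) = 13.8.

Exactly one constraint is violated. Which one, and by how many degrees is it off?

Tangent(A1, EQ) at E — off by 4.70°.

G = (0.00, 0.00) ✓; G.y = 0.00, K.y = 0.00 ✓; |GK| = 52.90 ✓; ∠(JK, KG) = 90.00° ✓; |JK| = 12.50 ✓; bearing(J→E) − bearing(J→K) = 134.0° ✓; |JE| = 12.50 ✓; ∠(JE, EQ) = 94.70° ✗; |EQ| = 13.80 ✓.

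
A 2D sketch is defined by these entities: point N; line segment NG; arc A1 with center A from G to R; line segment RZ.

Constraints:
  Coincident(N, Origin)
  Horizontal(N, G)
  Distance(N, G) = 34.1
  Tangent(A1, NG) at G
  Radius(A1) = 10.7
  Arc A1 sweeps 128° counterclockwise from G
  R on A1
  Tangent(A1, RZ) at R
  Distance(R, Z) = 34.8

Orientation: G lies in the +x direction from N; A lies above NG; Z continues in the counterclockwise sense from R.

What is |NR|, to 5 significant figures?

45.911

N is at the origin; NG is horizontal with |NG| = 34.1 and G on the +x side, so G = (34.100, 0.0000). Since A1 is tangent to NG there, AG ⟂ NG, so A = G + (0, 10.7) = (34.100, 10.700). On A1, G sits at bearing -90° from A; a 128° counterclockwise sweep puts R at bearing 38°, so R = A + 10.7·(cos 38°, sin 38°) = (42.532, 17.288). Then |NR| = |R − N| = 45.911.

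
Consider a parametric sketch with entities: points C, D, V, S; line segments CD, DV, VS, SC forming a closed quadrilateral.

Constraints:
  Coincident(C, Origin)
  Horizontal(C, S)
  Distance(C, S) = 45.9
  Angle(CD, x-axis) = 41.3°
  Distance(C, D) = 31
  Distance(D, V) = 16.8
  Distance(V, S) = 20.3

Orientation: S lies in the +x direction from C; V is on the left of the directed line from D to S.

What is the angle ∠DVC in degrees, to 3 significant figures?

29.4°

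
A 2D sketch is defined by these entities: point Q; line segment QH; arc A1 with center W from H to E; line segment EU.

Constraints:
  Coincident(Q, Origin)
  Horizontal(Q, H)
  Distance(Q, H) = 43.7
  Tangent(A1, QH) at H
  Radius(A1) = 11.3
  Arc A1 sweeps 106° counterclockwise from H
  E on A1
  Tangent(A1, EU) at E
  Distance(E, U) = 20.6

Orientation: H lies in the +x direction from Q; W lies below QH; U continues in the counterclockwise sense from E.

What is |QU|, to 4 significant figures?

51.52

On A1, H sits at bearing 90° from W; a 106° counterclockwise sweep puts E at bearing 196°, so E = W + 11.3·(cos 196°, sin 196°) = (32.84, -14.41). Tangency of A1 to EU means the radius WE is perpendicular to EU, so EU runs along (−sin 196°, cos 196°); with |EU| = 20.6, U = (38.52, -34.22). Then |QU| = |U − Q| = 51.52.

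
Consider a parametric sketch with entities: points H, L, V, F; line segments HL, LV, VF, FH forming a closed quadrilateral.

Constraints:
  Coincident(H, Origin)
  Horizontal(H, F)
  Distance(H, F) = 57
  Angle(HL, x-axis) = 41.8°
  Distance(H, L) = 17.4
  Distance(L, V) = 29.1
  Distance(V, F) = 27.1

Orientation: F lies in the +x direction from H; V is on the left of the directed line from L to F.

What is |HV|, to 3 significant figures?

45.7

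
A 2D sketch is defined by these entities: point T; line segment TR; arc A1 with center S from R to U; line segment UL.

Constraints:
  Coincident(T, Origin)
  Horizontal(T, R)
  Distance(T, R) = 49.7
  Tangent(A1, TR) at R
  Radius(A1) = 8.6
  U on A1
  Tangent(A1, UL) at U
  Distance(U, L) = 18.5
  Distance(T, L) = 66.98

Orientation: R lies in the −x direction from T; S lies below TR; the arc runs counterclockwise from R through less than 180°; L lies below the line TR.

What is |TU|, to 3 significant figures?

58.5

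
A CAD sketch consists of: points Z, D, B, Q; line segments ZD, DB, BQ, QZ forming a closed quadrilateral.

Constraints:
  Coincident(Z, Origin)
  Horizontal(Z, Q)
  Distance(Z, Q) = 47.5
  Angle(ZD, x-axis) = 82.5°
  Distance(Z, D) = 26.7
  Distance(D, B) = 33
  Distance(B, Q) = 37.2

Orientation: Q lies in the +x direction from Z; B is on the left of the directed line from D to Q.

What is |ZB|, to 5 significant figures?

49.833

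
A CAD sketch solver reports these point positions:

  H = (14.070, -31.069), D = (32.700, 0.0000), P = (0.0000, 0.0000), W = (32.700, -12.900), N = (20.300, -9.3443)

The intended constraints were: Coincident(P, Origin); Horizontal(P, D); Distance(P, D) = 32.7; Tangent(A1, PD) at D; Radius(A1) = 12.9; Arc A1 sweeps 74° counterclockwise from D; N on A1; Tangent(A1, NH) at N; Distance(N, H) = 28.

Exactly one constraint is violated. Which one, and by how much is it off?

Distance(N, H) = 28 — off by 5.40.

P = (0.00, 0.00) ✓; P.y = 0.00, D.y = 0.00 ✓; |PD| = 32.70 ✓; ∠(WD, DP) = 90.00° ✓; |WD| = 12.90 ✓; bearing(W→N) − bearing(W→D) = 74.00° ✓; |WN| = 12.90 ✓; ∠(WN, NH) = 90.00° ✓; |NH| = 22.60 ✗.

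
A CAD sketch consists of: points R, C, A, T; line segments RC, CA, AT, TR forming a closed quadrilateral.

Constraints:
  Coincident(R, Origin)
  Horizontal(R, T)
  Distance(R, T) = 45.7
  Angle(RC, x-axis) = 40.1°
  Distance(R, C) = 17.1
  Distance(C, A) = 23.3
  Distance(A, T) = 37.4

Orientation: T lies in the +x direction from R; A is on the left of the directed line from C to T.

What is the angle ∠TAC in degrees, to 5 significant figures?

64.283°

Checks: RC at 40.10° ✓; |CA| = 23.30 ✓; |AT| = 37.40 ✓.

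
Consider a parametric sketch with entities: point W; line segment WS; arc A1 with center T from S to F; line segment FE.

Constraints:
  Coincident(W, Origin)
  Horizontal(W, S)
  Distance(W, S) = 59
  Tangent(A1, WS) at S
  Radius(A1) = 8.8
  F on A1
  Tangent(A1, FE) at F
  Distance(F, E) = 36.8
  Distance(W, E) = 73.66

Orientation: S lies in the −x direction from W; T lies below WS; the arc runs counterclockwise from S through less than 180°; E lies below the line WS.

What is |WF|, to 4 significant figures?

68.38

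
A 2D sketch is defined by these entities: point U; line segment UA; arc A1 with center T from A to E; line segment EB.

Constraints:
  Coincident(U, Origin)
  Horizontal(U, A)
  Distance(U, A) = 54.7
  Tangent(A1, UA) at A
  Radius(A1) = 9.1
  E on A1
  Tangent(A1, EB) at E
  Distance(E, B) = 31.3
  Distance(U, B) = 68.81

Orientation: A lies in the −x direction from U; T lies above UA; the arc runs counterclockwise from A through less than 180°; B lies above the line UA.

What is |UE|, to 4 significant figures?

47.42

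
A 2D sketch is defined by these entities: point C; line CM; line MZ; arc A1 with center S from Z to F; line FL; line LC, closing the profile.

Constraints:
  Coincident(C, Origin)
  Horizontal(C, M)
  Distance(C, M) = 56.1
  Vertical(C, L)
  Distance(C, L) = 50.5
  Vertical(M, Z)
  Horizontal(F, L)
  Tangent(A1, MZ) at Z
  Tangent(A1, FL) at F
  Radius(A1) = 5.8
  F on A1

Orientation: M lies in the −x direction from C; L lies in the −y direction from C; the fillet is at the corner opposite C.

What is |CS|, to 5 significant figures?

67.292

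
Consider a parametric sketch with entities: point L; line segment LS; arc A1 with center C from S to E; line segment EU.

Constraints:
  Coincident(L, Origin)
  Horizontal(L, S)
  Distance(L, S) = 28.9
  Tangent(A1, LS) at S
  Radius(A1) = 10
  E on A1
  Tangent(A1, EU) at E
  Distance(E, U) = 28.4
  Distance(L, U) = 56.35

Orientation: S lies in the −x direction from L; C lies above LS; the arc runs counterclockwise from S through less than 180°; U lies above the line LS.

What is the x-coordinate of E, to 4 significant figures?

-22.04

Checks: |CE| = 10.00 ✓; ∠(CE, EU) = 90.00° ✓; |EU| = 28.40 ✓; |LU| = 56.35 ✓.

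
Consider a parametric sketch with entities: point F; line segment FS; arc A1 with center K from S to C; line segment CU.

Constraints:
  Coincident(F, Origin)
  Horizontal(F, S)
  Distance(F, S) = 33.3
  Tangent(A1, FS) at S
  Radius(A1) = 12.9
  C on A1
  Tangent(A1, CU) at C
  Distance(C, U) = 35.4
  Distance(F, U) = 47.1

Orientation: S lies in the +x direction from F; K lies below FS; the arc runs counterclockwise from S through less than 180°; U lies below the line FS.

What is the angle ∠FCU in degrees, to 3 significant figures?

105°

F is at the origin; FS is horizontal with |FS| = 33.3 and S on the +x side, so S = (33.3, 0.00). The tangent condition forces KS to be normal to FS, so K = S + (0, -12.9) = (33.3, -12.9). Since KC ⟂ CU (tangency), |KU| = √(12.9² + 35.4²) = 37.7 regardless of where C sits on A1. So U lies on both circle(F, 47.1) and circle(K, 37.7); the below-FS intersection is U = (13.7, -45.1). C is the foot of the tangent from U: C = (20.7, -10.4).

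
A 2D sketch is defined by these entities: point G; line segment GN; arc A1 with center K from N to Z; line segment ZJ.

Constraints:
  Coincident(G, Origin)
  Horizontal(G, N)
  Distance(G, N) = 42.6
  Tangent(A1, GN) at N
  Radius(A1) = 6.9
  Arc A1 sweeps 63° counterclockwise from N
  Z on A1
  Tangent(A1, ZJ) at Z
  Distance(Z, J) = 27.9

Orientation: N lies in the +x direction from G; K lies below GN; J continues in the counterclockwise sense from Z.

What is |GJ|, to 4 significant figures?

37.22

G is at the origin; G and N share the same y with |GN| = 42.6 and N on the +x side, so N = (42.60, 0.000). Since A1 is tangent to GN there, KN ⟂ GN, so K = N + (0, -6.9) = (42.60, -6.900). On A1, N sits at bearing 90° from K; a 63° counterclockwise sweep puts Z at bearing 153°, so Z = K + 6.9·(cos 153°, sin 153°) = (36.45, -3.767). Tangency of A1 to ZJ means the radius KZ is perpendicular to ZJ, so ZJ runs along (−sin 153°, cos 153°); with |ZJ| = 27.9, J = (23.79, -28.63). Then |GJ| = |J − G| = 37.22.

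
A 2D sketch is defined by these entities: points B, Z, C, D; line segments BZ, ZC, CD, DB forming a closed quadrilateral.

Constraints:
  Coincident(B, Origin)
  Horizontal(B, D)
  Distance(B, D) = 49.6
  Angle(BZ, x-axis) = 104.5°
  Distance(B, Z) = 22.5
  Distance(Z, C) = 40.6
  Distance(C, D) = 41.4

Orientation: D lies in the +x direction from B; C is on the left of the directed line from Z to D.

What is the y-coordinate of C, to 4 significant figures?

37.40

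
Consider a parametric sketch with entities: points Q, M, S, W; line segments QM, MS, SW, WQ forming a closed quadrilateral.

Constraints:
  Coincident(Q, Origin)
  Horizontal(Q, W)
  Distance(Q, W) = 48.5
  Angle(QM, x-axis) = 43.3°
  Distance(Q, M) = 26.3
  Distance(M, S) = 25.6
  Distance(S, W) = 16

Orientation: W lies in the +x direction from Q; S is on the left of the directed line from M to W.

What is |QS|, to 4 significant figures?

47.24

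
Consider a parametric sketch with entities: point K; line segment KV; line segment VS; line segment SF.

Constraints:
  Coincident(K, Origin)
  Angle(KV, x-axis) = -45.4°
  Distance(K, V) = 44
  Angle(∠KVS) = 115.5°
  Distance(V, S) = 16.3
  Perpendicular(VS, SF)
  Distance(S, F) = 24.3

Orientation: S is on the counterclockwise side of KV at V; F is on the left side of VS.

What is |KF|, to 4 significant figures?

38.47

K is at the origin; KV runs at -45.4° with length 44.0, so V = 44.0·(cos -45.4°, sin -45.4°) = (30.89, -31.33). ∠KVS = 115.5°, so VS runs at -45.4° + (180° − 115.5°) = 19.10° from the x-axis; with |VS| = 16.3, S = V + 16.3·(cos 19.10°, sin 19.10°) = (46.30, -26.00). VS ⟂ SF; with |SF| = 24.3 on the left of VS, F = S + 24.3·(-0.3272, 0.9449) = (38.35, -3.033). Then |KF| = |F − K| = 38.47.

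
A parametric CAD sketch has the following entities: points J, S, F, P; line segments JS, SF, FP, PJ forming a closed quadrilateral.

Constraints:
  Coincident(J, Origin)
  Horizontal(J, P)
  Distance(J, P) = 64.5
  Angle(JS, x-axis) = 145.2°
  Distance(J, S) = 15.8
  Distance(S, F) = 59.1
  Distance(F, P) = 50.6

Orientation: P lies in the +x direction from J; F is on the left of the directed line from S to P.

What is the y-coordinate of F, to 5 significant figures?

41.901

Checks: |SF| = 59.10 ✓; |FP| = 50.60 ✓.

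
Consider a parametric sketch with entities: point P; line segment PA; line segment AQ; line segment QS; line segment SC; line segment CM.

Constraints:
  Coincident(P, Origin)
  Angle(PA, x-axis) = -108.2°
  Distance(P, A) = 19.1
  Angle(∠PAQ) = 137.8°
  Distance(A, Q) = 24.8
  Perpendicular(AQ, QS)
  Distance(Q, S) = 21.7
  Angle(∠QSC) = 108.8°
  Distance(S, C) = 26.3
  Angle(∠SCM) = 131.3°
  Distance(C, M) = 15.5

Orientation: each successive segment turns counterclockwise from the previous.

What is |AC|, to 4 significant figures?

30.18

AQ is perpendicular to QS, so QS runs at 24.00°; with |QS| = 21.7, S = (23.95, -31.97). ∠QSC = 108.8° gives SC at 95.20° from the x-axis; with |SC| = 26.3, C = (21.56, -5.782). Then |AC| = |C − A| = 30.18.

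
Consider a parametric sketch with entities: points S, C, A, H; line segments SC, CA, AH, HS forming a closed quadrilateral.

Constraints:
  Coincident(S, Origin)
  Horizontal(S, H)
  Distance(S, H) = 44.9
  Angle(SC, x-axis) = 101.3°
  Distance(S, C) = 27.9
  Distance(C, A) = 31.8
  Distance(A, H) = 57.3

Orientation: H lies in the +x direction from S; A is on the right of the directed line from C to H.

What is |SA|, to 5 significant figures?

12.826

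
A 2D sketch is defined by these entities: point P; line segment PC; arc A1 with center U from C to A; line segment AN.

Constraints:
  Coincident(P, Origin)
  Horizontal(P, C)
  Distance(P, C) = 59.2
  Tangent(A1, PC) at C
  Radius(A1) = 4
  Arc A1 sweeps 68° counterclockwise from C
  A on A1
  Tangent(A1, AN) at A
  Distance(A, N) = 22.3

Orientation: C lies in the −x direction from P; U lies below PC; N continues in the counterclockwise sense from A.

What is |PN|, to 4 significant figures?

74.94

P is at the origin; PC is horizontal with |PC| = 59.2 and C on the −x side, so C = (-59.20, 0.000). A1 meets PC tangentially, so UC is at right angles to PC, so U = C + (0, -4) = (-59.20, -4.000). On A1, C sits at bearing 90° from U; a 68° counterclockwise sweep puts A at bearing 158°, so A = U + 4.0·(cos 158°, sin 158°) = (-62.91, -2.502). Since A1 is tangent to AN there, UA ⟂ AN, so AN runs along (−sin 158°, cos 158°); with |AN| = 22.3, N = (-71.26, -23.18). Then |PN| = |N − P| = 74.94.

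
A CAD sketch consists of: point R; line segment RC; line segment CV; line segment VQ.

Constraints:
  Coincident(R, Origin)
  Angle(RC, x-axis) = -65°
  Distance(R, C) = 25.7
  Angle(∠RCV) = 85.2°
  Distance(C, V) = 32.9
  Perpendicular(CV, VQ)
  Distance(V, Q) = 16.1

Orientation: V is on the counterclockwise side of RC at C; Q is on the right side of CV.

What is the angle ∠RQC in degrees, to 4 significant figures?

27.53°

R is at the origin; RC runs at -65.0° with length 25.7, so C = 25.7·(cos -65.0°, sin -65.0°) = (10.86, -23.29). ∠RCV = 85.2°, so CV runs at -65.0° + (180° − 85.2°) = 29.80° from the x-axis; with |CV| = 32.9, V = C + 32.9·(cos 29.80°, sin 29.80°) = (39.41, -6.942). The perpendicularity gives VQ at right angles to CV; with |VQ| = 16.1 on the right of CV, Q = V + 16.1·(0.4970, -0.8678) = (47.41, -20.91). Then cos ∠RQC = QR·QC / (|QR||QC|), giving 27.53°.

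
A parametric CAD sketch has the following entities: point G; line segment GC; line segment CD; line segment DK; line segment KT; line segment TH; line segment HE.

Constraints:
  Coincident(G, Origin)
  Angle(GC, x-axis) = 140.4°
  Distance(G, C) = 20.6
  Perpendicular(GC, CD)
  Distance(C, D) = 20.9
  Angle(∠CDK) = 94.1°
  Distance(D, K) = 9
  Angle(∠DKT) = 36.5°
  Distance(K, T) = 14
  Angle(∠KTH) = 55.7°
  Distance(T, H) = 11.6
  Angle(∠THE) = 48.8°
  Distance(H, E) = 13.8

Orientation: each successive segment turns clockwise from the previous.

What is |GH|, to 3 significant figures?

33.6

G is at the origin; GC runs at 140.4° with length 20.6, so C = (-15.9, 13.1). GC ⟂ CD, so CD runs at 50.4°; with |CD| = 20.9, D = (-2.55, 29.2). ∠CDK = 94.1° gives DK at -35.5° from the x-axis; with |DK| = 9.0, K = (4.78, 24.0). ∠DKT = 36.5° gives KT at -179° from the x-axis; with |KT| = 14.0, T = (-9.22, 23.8). ∠KTH = 55.7° gives TH at 56.7° from the x-axis; with |TH| = 11.6, H = (-2.85, 33.5). Then |GH| = |H − G| = 33.6.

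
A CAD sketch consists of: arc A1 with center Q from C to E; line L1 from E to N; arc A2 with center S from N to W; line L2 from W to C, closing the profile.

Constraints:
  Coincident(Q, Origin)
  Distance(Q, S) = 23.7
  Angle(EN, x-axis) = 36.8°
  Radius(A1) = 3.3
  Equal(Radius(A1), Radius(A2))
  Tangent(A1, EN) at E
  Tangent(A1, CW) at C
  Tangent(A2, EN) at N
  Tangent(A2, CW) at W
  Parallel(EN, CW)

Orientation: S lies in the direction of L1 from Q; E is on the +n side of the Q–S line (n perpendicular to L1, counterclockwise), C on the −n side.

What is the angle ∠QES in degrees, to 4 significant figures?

82.07°

Q is at the origin and S lies 23.7 along u from Q, so S = 23.7·u = (18.98, 14.20). Tangency of A1 to both parallel lines with radius 3.3 puts E and C at Q ± 3.3·n: E = (-1.977, 2.642), C = (1.977, -2.642). Then cos ∠QES = EQ·ES / (|EQ||ES|), giving 82.07°.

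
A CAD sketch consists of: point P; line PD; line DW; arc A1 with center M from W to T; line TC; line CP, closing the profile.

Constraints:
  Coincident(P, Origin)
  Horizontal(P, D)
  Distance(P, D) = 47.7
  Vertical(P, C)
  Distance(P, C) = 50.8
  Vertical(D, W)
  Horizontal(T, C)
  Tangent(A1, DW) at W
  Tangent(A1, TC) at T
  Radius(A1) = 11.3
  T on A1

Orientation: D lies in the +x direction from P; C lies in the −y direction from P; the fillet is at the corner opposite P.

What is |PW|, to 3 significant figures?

61.9

P is at the origin; PD is horizontal with |PD| = 47.7 and D on the +x side, so D = (47.7, 0.00). PC is vertical with |PC| = 50.8 and C on the −y side, so C = (0.00, -50.8). The virtual corner opposite P is at (47.7, -50.8). Since A1 is tangent to DW there, MW ⟂ DW and since A1 is tangent to TC there, MT ⟂ TC, with radius 11.3, so the center M sits 11.3 in from both sides at M = (36.4, -39.5). That places the tangent points at W = (47.7, -39.5) on DW and T = (36.4, -50.8) on TC. Then |PW| = |W − P| = 61.9.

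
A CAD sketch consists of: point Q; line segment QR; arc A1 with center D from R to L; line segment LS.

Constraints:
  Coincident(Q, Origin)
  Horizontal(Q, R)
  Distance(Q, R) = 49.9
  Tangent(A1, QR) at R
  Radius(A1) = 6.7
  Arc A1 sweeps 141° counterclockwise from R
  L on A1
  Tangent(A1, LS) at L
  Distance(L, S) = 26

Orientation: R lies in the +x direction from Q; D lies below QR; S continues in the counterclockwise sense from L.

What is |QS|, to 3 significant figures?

71.7

Q is at the origin; Q and R share the same y with |QR| = 49.9 and R on the +x side, so R = (49.9, 0.00). The tangent condition forces DR to be normal to QR, so D = R + (0, -6.7) = (49.9, -6.70). On A1, R sits at bearing 90° from D; a 141° counterclockwise sweep puts L at bearing 231°, so L = D + 6.7·(cos 231°, sin 231°) = (45.7, -11.9). A1 meets LS tangentially, so DL is at right angles to LS, so LS runs along (−sin 231°, cos 231°); with |LS| = 26.0, S = (65.9, -28.3). Then |QS| = |S − Q| = 71.7.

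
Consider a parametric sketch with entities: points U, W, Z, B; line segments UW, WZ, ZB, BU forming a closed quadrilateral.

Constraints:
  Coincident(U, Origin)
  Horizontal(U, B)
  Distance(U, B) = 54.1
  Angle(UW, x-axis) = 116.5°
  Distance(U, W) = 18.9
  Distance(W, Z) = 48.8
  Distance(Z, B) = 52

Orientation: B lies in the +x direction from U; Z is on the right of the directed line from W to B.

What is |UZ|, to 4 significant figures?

29.97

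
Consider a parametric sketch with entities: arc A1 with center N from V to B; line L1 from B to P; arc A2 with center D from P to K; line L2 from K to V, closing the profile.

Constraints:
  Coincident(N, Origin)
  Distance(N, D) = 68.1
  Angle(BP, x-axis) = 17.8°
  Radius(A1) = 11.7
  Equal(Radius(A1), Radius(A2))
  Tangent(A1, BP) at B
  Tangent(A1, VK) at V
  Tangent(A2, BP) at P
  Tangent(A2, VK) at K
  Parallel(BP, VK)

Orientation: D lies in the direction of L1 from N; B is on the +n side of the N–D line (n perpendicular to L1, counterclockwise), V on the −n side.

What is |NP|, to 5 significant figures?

69.098

Tangency of A1 to both parallel lines with radius 11.7 puts B and V at N ± 11.7·n: B = (-3.5766, 11.140), V = (3.5766, -11.140). Equal radii place P and K the same way about D: P = D + 11.7·n = (61.263, 31.958), K = D − 11.7·n = (68.417, 9.6779). Then |NP| = |P − N| = 69.098.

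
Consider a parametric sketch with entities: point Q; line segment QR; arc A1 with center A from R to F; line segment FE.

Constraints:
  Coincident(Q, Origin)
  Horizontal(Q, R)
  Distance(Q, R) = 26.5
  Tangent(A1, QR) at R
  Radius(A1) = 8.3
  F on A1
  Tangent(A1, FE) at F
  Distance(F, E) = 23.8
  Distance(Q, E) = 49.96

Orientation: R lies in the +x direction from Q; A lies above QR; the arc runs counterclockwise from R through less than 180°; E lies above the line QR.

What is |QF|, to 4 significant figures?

35.09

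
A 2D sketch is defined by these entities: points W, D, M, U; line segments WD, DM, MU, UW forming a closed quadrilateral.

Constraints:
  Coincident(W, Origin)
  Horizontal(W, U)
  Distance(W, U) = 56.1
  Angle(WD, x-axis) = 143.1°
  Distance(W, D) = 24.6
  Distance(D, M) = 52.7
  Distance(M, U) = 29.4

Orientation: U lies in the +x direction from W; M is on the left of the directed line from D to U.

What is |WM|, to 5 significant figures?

37.565

W is at the origin; WU is horizontal with |WU| = 56.1 and U in +x, so U = (56.1, 0). WD runs at 143.1° with |WD| = 24.6, so D = (-19.672, 14.770). M is determined by |DM| = 52.7 and |MU| = 29.4 together: it lies at the intersection of circle(D, 52.7) and circle(U, 29.4). With |DU| = 77.198, the foot of the radical line on DU is 50.989 from D and the perpendicular offset is √(52.7² − 50.989²) = 13.320. Taking the left-of-DU solution: M = (32.923, 18.089).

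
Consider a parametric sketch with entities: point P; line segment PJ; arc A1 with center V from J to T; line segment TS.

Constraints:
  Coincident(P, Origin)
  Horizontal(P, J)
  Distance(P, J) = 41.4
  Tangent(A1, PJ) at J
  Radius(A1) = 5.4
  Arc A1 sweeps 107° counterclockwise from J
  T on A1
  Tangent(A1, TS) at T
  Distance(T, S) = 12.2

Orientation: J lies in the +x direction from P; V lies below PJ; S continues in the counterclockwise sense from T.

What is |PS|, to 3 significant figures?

44.0

P is at the origin; P and J share the same y with |PJ| = 41.4 and J on the +x side, so J = (41.4, 0.00). Since A1 is tangent to PJ there, VJ ⟂ PJ, so V = J + (0, -5.4) = (41.4, -5.40). On A1, J sits at bearing 90° from V; a 107° counterclockwise sweep puts T at bearing 197°, so T = V + 5.4·(cos 197°, sin 197°) = (36.2, -6.98). The tangent condition forces VT to be normal to TS, so TS runs along (−sin 197°, cos 197°); with |TS| = 12.2, S = (39.8, -18.6). Then |PS| = |S − P| = 44.0.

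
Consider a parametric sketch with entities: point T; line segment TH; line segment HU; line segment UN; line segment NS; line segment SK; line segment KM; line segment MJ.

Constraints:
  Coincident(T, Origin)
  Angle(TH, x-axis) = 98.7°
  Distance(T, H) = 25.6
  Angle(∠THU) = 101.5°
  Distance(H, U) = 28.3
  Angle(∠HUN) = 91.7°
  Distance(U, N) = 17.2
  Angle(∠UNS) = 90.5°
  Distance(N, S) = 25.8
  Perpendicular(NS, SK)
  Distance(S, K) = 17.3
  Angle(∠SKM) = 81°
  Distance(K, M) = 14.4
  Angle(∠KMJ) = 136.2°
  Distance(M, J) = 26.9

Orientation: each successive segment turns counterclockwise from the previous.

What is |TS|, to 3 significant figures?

10.7

T is at the origin; TH runs at 98.7° with length 25.6, so H = (-3.87, 25.3). ∠THU = 101.5° gives HU at 177° from the x-axis; with |HU| = 28.3, U = (-32.1, 26.7). ∠HUN = 91.7° gives UN at -94.5° from the x-axis; with |UN| = 17.2, N = (-33.5, 9.54). ∠UNS = 90.5° gives NS at -5.00° from the x-axis; with |NS| = 25.8, S = (-7.79, 7.29). Then |TS| = |S − T| = 10.7.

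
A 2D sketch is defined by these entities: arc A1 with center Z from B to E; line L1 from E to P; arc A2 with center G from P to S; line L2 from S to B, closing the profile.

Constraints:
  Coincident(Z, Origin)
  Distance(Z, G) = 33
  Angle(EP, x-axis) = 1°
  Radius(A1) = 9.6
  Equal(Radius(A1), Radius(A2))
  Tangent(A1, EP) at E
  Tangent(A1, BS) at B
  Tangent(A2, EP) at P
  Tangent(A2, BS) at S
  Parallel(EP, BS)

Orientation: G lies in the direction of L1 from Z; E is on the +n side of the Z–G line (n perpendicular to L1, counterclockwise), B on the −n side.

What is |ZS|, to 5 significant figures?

34.368

The slot axis is L1's direction at 1.0°, so u = (cos 1.0°, sin 1.0°) = (0.99985, 0.017452) and n = (−sin 1.0°, cos 1.0°) = (-0.017452, 0.99985). Z is at the origin and G lies 33.0 along u from Z, so G = 33.0·u = (32.995, 0.57593). Tangency of A1 to both parallel lines with radius 9.6 puts E and B at Z ± 9.6·n: E = (-0.16754, 9.5985), B = (0.16754, -9.5985). Equal radii place P and S the same way about G: P = G + 9.6·n = (32.827, 10.174), S = G − 9.6·n = (33.163, -9.0226). Then |ZS| = |S − Z| = 34.368.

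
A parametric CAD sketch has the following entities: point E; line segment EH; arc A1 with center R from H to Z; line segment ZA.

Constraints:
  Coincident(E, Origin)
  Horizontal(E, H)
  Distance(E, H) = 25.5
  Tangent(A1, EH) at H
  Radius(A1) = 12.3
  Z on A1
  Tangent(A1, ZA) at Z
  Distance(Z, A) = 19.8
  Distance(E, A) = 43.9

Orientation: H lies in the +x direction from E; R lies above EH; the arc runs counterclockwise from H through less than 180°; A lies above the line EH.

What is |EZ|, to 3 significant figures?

40.6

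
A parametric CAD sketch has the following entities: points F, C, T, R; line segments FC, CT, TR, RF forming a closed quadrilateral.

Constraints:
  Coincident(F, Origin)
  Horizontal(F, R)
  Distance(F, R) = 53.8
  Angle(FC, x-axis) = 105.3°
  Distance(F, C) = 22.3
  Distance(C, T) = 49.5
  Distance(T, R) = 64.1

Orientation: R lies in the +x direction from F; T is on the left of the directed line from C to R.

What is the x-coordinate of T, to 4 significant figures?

27.21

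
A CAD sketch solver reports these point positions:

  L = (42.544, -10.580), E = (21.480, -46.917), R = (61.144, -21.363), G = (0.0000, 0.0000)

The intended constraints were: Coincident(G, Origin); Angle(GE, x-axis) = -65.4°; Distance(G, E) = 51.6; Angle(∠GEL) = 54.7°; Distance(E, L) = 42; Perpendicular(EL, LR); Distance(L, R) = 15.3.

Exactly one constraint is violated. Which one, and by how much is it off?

Distance(L, R) = 15.3 — off by 6.20.

G = (0.00, 0.00) ✓; GE at -65.40° ✓; |GE| = 51.60 ✓; ∠GEL = 54.70° ✓; |EL| = 42.00 ✓; ∠(EL, LR) = 90.00° ✓; |LR| = 21.50 ✗.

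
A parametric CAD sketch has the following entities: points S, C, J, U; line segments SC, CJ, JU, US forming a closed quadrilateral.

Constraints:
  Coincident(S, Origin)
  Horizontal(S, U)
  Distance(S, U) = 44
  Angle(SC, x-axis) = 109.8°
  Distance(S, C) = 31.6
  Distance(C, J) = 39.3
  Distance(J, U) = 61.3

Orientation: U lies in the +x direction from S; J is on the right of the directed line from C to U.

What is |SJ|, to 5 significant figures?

18.956

Checks: |CJ| = 39.30 ✓; |JU| = 61.30 ✓.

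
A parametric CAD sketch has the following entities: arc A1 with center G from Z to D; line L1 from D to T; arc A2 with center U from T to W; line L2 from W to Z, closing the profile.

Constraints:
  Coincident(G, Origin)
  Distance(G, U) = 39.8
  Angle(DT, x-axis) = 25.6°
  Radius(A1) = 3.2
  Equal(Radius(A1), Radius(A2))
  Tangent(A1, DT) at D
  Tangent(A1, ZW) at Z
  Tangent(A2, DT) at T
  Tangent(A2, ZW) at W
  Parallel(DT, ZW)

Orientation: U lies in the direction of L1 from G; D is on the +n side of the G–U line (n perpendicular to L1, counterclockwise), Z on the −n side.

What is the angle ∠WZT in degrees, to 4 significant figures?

9.135°

The slot axis is L1's direction at 25.6°, so u = (cos 25.6°, sin 25.6°) = (0.9018, 0.4321) and n = (−sin 25.6°, cos 25.6°) = (-0.4321, 0.9018). G is at the origin and U lies 39.8 along u from G, so U = 39.8·u = (35.89, 17.20). Tangency of A1 to both parallel lines with radius 3.2 puts D and Z at G ± 3.2·n: D = (-1.383, 2.886), Z = (1.383, -2.886). Equal radii place T and W the same way about U: T = U + 3.2·n = (34.51, 20.08), W = U − 3.2·n = (37.28, 14.31). Then cos ∠WZT = ZW·ZT / (|ZW||ZT|), giving 9.135°.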